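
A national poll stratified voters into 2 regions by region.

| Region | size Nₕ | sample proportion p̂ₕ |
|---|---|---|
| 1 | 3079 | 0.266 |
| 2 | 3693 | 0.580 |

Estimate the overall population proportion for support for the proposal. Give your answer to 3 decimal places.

Wₕ = Nₕ/N with N = 6772: 0.4547, 0.5453.
p̂_st = 0.4547·0.266 + 0.5453·0.580 ≈ 0.43723... → 0.437.

0.437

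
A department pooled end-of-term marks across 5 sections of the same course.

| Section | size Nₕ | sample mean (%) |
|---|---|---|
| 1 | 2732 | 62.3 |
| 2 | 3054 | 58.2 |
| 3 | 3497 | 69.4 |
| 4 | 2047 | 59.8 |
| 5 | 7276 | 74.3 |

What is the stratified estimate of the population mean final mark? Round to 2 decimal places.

67.38

N = 2732 + 3054 + 3497 + 2047 + 7276 = 18606.
Overall mean = Σ (Nₕ/N)·x̄ₕ — weight by population share, not a simple average.
Σ Nₕx̄ₕ = 2732·62.3 + 3054·58.2 + 3497·69.4 + 2047·59.8 + 7276·74.3 = 170203.6 + 177742.8 + 242691.8 + 122410.6 + 540606.8 = 1253655.6.
Divide by N: 1253655.6 / 18606 = 67.3791... → 67.38.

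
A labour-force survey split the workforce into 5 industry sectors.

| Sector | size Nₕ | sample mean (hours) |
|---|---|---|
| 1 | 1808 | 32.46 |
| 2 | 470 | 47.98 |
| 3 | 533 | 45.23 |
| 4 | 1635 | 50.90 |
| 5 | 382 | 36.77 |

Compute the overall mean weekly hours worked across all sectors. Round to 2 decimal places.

41.97

N = 4828; weights Wₕ = Nₕ/N = (0.3745, 0.0973, 0.1104, 0.3386, 0.0791).
x̄_st = Σ Wₕ·x̄ₕ = 0.3745·32.46 + 0.0973·47.98 + 0.1104·45.23 + 0.3386·50.90 + 0.0791·36.77 ≈ 41.9663...
→ 41.97.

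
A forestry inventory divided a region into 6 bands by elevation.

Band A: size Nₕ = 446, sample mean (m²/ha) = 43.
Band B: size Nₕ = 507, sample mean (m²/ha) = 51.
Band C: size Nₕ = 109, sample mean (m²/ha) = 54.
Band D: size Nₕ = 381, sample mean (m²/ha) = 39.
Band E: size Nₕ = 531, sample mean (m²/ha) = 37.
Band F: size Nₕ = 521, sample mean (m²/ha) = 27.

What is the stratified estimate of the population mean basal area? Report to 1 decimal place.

N = 2495; weights Wₕ = Nₕ/N = (0.1788, 0.2032, 0.0437, 0.1527, 0.2128, 0.2088).
x̄_st = Σ Wₕ·x̄ₕ = 0.1788·43 + 0.2032·51 + 0.0437·54 + 0.1527·39 + 0.2128·37 + 0.2088·27 ≈ 39.877...
→ 39.9.

39.9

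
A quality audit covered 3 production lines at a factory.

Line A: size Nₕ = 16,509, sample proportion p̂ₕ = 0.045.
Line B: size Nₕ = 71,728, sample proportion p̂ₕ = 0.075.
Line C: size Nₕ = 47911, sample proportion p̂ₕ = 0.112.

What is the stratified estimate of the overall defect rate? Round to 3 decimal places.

Wₕ = Nₕ/N with N = 136148: 0.1213, 0.5268, 0.3519.
p̂_st = 0.1213·0.045 + 0.5268·0.075 + 0.3519·0.112 ≈ 0.08438... → 0.084.

0.084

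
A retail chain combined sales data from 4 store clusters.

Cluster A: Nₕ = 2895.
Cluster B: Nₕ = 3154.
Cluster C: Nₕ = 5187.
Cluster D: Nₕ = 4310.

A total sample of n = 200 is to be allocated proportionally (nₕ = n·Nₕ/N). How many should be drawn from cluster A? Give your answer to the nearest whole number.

Share of cluster A = 2895/15546 = 0.18622.
Allocate 200 × 0.18622 = 37.244... → 37.

37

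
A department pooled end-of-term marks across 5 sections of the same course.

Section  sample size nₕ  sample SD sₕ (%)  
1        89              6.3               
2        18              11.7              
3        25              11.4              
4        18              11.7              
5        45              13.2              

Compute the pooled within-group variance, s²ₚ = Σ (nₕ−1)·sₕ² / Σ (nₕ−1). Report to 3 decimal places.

1: (89−1)·6.3² = 88·39.69 = 3492.72
2: (18−1)·11.7² = 17·136.89 = 2327.13
3: (25−1)·11.4² = 24·129.96 = 3119.04
4: (18−1)·11.7² = 17·136.89 = 2327.13
5: (45−1)·13.2² = 44·174.24 = 7666.56
Numerator = 18932.58; denominator = Σ(nₕ−1) = 190.
s²ₚ = 18932.58/190 = 99.64516... → 99.645.

99.645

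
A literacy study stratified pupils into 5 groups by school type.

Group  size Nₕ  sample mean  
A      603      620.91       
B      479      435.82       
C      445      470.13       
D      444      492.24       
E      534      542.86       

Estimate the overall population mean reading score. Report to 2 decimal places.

N = 603 + 479 + 445 + 444 + 534 = 2505.
Weight each subgroup mean by Nₕ/N and sum.
Σ Nₕx̄ₕ = 603·620.91 + 479·435.82 + 445·470.13 + 444·492.24 + 534·542.86 = 374408.73 + 208757.78 + 209207.85 + 218554.56 + 289887.24 = 1300816.16.
Divide by N: 1300816.16 / 2505 = 519.2879... → 519.29.

519.29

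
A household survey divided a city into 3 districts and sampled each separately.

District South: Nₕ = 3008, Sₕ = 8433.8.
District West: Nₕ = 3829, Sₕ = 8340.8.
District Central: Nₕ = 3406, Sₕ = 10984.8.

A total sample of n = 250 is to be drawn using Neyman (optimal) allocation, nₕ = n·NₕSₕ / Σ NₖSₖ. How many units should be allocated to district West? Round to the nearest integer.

84

South: NₕSₕ = 3008·8433.8 = 25368870.4
West: NₕSₕ = 3829·8340.8 = 31936923.2
Central: NₕSₕ = 3406·10984.8 = 37414228.8
Σ NₕSₕ = 94720022.4.
n_West = 250·31936923.2/94720022.4 = 84.293... → 84.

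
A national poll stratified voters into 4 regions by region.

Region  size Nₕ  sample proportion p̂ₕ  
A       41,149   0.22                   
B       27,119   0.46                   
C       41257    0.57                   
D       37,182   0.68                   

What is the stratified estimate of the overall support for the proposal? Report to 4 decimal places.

0.4794

N = 41149 + 27119 + 41257 + 37182 = 146707.
Overall proportion = Σ (Nₕ/N)·p̂ₕ.
Σ Nₕp̂ₕ = 9052.78 + 12474.74 + 23516.49 + 25283.76 = 70327.77.
70327.77 / 146707 = 0.479376... → 0.4794.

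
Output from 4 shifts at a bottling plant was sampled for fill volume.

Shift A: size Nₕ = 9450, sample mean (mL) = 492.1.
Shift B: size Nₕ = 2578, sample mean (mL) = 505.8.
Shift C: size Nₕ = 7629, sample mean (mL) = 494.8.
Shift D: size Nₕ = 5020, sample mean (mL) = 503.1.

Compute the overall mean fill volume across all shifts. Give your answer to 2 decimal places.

N = 9450 + 2578 + 7629 + 5020 = 24677.
The stratified mean weights each stratum mean by its population share Nₕ/N.
Σ Nₕx̄ₕ = 9450·492.1 + 2578·505.8 + 7629·494.8 + 5020·503.1 = 4650345 + 1303952.4 + 3774829.2 + 2525562 = 12254688.6.
Divide by N: 12254688.6 / 24677 = 496.6037... → 496.60.

496.60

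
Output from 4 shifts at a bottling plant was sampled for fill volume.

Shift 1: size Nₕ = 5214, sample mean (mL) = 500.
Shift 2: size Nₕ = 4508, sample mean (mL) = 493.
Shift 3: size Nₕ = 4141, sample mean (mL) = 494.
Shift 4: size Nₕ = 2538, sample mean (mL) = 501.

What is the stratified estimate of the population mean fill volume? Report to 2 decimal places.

496.72

N = 16401; weights Wₕ = Nₕ/N = (0.3179, 0.2749, 0.2525, 0.1547).
x̄_st = Σ Wₕ·x̄ₕ = 0.3179·500 + 0.2749·493 + 0.2525·494 + 0.1547·501 ≈ 496.7158...
→ 496.72.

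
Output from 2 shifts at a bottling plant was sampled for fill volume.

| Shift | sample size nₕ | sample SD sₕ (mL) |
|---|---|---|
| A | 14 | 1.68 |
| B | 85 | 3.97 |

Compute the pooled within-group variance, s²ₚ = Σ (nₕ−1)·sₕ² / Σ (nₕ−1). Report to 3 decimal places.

Degrees of freedom: 13 + 84 = 97.
Σ(nₕ−1)sₕ² = 13·2.8224 + 84·15.7609 = 1360.6068.
s²ₚ = 1360.6068 / 97 = 14.02687... → 14.027.

14.027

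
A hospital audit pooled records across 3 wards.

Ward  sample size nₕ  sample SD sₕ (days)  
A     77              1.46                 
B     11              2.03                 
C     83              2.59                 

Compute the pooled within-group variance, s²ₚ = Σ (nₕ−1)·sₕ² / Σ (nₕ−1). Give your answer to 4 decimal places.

4.4838

Degrees of freedom: 76 + 10 + 82 = 168.
Σ(nₕ−1)sₕ² = 76·2.1316 + 10·4.1209 + 82·6.7081 = 753.2748.
s²ₚ = 753.2748 / 168 = 4.483779... → 4.4838.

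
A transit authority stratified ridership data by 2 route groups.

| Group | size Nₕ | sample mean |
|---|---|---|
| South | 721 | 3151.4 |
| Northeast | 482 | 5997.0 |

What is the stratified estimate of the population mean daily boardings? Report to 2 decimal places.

x̄_st = (Σ Nₕx̄ₕ) / (Σ Nₕ) = (721·3151.4 + 482·5997.0) / 1203
= 5162713.4 / 1203 = 4291.5323... → 4291.53.

4291.53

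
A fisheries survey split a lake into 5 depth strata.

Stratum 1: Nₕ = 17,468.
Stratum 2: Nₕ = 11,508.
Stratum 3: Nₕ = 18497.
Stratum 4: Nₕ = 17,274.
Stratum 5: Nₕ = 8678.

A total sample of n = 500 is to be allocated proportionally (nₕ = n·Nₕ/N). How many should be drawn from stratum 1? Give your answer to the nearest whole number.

119

N = 17468 + 11508 + 18497 + 17274 + 8678 = 73425.
n_1 = 500·17468/73425 = 118.951... → 119.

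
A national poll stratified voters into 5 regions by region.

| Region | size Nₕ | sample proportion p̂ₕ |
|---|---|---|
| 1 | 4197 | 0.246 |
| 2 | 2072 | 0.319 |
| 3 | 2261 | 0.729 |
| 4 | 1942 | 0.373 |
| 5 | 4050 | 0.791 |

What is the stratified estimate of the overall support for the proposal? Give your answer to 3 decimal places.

Wₕ = Nₕ/N with N = 14522: 0.2890, 0.1427, 0.1557, 0.1337, 0.2789.
p̂_st = 0.2890·0.246 + 0.1427·0.319 + 0.1557·0.729 + 0.1337·0.373 + 0.2789·0.791 ≈ 0.50059... → 0.501.

0.501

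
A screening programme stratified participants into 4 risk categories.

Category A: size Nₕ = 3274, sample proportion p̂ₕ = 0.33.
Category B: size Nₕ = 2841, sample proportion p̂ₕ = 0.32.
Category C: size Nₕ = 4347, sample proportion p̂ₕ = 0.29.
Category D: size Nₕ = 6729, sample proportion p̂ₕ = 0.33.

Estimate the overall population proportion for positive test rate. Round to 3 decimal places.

0.318

N = 3274 + 2841 + 4347 + 6729 = 17191.
Overall proportion = Σ (Nₕ/N)·p̂ₕ.
Σ Nₕp̂ₕ = 1080.42 + 909.12 + 1260.63 + 2220.57 = 5470.74.
5470.74 / 17191 = 0.31823... → 0.318.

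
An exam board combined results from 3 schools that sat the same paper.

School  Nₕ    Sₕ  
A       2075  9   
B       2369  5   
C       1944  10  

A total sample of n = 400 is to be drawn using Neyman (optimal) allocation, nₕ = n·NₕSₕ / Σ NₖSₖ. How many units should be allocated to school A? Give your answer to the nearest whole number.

A: NₕSₕ = 2075·9 = 18675
B: NₕSₕ = 2369·5 = 11845
C: NₕSₕ = 1944·10 = 19440
Σ NₕSₕ = 49960.
n_A = 400·18675/49960 = 149.520... → 150.

150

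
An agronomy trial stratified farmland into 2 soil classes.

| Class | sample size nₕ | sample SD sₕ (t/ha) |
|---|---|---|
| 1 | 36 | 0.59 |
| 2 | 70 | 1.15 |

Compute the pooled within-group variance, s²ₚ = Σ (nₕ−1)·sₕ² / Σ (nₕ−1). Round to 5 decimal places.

0.99458

1: (36−1)·0.59² = 35·0.3481 = 12.1835
2: (70−1)·1.15² = 69·1.3225 = 91.2525
Numerator = 103.436; denominator = Σ(nₕ−1) = 104.
s²ₚ = 103.436/104 = 0.9945769... → 0.99458.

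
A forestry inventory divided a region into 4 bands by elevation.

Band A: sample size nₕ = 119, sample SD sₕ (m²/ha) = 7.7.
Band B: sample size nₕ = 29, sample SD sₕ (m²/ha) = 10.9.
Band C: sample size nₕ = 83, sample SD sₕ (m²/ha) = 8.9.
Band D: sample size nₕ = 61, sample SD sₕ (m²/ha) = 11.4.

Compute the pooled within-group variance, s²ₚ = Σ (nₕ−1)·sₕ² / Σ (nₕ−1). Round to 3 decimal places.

85.471

Degrees of freedom: 118 + 28 + 82 + 60 = 288.
Σ(nₕ−1)sₕ² = 118·59.29 + 28·118.81 + 82·79.21 + 60·129.96 = 24615.72.
s²ₚ = 24615.72 / 288 = 85.47125 → 85.471.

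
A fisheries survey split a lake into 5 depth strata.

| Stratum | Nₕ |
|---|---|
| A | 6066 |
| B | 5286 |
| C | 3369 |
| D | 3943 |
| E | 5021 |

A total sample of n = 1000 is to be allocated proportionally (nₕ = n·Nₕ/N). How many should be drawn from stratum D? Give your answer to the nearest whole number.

N = 6066 + 5286 + 3369 + 3943 + 5021 = 23685.
n_D = 1000·3943/23685 = 166.477... → 166.

166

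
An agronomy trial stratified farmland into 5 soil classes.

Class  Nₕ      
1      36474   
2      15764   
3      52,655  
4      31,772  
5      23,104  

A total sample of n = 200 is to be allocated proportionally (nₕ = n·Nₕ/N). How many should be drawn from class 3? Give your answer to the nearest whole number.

66

N = 36474 + 15764 + 52655 + 31772 + 23104 = 159769.
n_3 = 200·52655/159769 = 65.914... → 66.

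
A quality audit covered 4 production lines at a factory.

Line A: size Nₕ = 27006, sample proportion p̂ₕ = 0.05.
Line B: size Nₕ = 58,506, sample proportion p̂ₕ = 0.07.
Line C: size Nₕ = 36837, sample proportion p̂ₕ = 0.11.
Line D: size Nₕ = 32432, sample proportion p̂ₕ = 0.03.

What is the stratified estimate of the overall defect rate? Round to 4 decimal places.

Wₕ = Nₕ/N with N = 154781: 0.1745, 0.3780, 0.2380, 0.2095.
p̂_st = 0.1745·0.05 + 0.3780·0.07 + 0.2380·0.11 + 0.2095·0.03 ≈ 0.067649... → 0.0676.

0.0676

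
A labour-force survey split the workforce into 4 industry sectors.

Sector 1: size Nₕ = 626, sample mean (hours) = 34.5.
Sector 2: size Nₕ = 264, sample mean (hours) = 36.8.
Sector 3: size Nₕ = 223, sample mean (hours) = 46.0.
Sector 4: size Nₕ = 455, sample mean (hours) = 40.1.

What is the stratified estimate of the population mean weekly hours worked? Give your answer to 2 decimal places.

x̄_st = (Σ Nₕx̄ₕ) / (Σ Nₕ) = (626·34.5 + 264·36.8 + 223·46.0 + 455·40.1) / 1568
= 59815.7 / 1568 = 38.1478... → 38.15.

38.15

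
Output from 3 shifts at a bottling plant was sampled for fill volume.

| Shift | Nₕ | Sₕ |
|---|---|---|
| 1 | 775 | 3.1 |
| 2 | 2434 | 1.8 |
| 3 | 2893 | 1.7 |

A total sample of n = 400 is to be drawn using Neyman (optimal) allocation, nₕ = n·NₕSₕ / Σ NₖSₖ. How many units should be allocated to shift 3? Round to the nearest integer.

Σ NₕSₕ = 775·3.1 + 2434·1.8 + 2893·1.7 = 11701.8.
Share for 3: 4918.1/11701.8 = 0.42029.
n_3 = 400 × 0.42029 = 168.114... → 168.

168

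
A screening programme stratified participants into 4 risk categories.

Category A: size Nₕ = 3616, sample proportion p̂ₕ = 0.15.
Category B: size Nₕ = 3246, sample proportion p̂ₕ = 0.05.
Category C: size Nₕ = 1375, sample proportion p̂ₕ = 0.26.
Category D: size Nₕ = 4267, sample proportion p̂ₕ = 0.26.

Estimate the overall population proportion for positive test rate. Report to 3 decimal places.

N = 3616 + 3246 + 1375 + 4267 = 12504.
Overall proportion = Σ (Nₕ/N)·p̂ₕ.
Σ Nₕp̂ₕ = 542.4 + 162.3 + 357.5 + 1109.42 = 2171.62.
2171.62 / 12504 = 0.17367... → 0.174.

0.174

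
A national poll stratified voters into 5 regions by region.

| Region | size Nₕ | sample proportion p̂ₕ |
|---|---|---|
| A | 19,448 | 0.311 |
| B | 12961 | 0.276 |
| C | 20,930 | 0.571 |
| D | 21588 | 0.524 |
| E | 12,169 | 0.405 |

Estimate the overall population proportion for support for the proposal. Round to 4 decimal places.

Wₕ = Nₕ/N with N = 87096: 0.2233, 0.1488, 0.2403, 0.2479, 0.1397.
p̂_st = 0.2233·0.311 + 0.1488·0.276 + 0.2403·0.571 + 0.2479·0.524 + 0.1397·0.405 ≈ 0.434201... → 0.4342.

0.4342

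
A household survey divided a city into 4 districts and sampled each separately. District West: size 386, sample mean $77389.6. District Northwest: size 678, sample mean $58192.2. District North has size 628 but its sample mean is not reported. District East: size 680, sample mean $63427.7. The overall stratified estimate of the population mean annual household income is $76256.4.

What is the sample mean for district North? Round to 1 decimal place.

108953.3

Σ Nₕx̄ₕ = N·μ, so 628·x̄_North = 2372·76256.4 − (386·77389.6 + 678·58192.2 + 680·63427.7).
= 180880180.8 − 112457533.2 = 68422647.6.
x̄_North = 68422647.6 / 628 = 108953.261... → 108953.3.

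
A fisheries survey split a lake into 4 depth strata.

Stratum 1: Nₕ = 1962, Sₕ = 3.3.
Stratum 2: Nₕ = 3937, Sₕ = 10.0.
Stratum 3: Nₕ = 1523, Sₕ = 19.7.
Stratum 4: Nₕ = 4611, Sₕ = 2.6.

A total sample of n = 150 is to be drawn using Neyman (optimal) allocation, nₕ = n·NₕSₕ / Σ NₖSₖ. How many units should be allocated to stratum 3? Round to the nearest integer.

Σ NₕSₕ = 1962·3.3 + 3937·10.0 + 1523·19.7 + 4611·2.6 = 87836.3.
Share for 3: 30003.1/87836.3 = 0.34158.
n_3 = 150 × 0.34158 = 51.237... → 51.

51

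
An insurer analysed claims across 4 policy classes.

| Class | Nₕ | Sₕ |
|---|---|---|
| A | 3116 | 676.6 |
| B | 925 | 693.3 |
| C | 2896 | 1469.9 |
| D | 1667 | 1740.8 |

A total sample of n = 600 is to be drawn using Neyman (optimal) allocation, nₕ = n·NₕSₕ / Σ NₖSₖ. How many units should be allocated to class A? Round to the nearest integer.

128

A: NₕSₕ = 3116·676.6 = 2108285.6
B: NₕSₕ = 925·693.3 = 641302.5
C: NₕSₕ = 2896·1469.9 = 4256830.4
D: NₕSₕ = 1667·1740.8 = 2901913.6
Σ NₕSₕ = 9908332.1.
n_A = 600·2108285.6/9908332.1 = 127.667... → 128.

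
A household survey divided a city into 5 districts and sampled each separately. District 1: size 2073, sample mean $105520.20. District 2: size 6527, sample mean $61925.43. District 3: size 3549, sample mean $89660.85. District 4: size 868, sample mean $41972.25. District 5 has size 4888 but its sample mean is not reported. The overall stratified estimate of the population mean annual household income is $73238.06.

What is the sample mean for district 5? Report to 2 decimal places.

68281.21

Σ Nₕx̄ₕ = N·μ, so 4888·x̄_5 = 17905·73238.06 − (2073·105520.20 + 6527·61925.43 + 3549·89660.85 + 868·41972.25).
= 1311327464.3 − 977568925.86 = 333758538.44.
x̄_5 = 333758538.44 / 4888 = 68281.2067... → 68281.21.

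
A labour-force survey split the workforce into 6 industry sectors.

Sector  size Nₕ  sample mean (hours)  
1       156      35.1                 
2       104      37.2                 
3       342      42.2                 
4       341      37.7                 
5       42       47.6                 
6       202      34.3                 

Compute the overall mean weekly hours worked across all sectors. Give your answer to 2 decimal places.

N = 1187; weights Wₕ = Nₕ/N = (0.1314, 0.0876, 0.2881, 0.2873, 0.0354, 0.1702).
x̄_st = Σ Wₕ·x̄ₕ = 0.1314·35.1 + 0.0876·37.2 + 0.2881·42.2 + 0.2873·37.7 + 0.0354·47.6 + 0.1702·34.3 ≈ 38.3827...
→ 38.38.

38.38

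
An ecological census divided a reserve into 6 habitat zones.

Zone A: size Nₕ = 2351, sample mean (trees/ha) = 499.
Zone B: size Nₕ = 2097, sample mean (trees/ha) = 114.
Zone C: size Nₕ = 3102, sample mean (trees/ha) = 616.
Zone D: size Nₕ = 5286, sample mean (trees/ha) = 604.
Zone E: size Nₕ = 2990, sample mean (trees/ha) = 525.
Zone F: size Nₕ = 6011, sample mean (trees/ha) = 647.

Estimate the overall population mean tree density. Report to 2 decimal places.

N = 2351 + 2097 + 3102 + 5286 + 2990 + 6011 = 21837.
Overall mean = Σ (Nₕ/N)·x̄ₕ — weight by population share, not a simple average.
Σ Nₕx̄ₕ = 2351·499 + 2097·114 + 3102·616 + 5286·604 + 2990·525 + 6011·647 = 1173149 + 239058 + 1910832 + 3192744 + 1569750 + 3889117 = 11974650.
Divide by N: 11974650 / 21837 = 548.3652... → 548.37.

548.37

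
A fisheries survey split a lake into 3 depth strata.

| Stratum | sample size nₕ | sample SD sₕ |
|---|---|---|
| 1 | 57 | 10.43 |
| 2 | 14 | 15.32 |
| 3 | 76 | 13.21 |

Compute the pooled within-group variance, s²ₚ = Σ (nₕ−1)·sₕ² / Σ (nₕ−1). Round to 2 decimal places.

154.38

1: (57−1)·10.43² = 56·108.7849 = 6091.9544
2: (14−1)·15.32² = 13·234.7024 = 3051.1312
3: (76−1)·13.21² = 75·174.5041 = 13087.8075
Numerator = 22230.8931; denominator = Σ(nₕ−1) = 144.
s²ₚ = 22230.8931/144 = 154.3812... → 154.38.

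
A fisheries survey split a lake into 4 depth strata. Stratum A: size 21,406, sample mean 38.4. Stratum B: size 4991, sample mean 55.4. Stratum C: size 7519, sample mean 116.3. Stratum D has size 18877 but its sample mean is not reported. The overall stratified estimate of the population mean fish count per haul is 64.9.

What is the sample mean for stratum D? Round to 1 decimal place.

77.0

Σ Nₕx̄ₕ = N·μ, so 18877·x̄_D = 52793·64.9 − (21406·38.4 + 4991·55.4 + 7519·116.3).
= 3426265.7 − 1972951.5 = 1453314.2.
x̄_D = 1453314.2 / 18877 = 76.989... → 77.0.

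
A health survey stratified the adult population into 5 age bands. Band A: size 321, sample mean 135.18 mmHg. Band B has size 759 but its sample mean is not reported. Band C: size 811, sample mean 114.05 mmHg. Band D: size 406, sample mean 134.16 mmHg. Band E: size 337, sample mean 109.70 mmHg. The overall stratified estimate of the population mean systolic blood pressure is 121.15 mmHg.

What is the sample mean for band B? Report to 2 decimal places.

N = 321 + 759 + 811 + 406 + 337 = 2634.
Overall total = μ·N = 121.15·2634 = 319109.1.
Subtract the known strata: 321·135.18 + 811·114.05 + 406·134.16 + 337·109.70 = 227325.19.
Remaining total for band B: 319109.1 − 227325.19 = 91783.91.
Divide by its size: 91783.91 / 759 = 120.9274... → 120.93.

120.93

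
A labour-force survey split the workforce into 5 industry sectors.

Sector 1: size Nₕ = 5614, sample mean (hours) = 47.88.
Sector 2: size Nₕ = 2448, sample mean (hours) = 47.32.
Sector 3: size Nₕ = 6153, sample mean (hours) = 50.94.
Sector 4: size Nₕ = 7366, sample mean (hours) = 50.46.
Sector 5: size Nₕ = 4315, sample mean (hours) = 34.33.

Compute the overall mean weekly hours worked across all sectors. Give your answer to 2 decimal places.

47.03

N = 5614 + 2448 + 6153 + 7366 + 4315 = 25896.
Overall mean = Σ (Nₕ/N)·x̄ₕ — weight by population share, not a simple average.
Σ Nₕx̄ₕ = 5614·47.88 + 2448·47.32 + 6153·50.94 + 7366·50.46 + 4315·34.33 = 268798.32 + 115839.36 + 313433.82 + 371688.36 + 148133.95 = 1217893.81.
Divide by N: 1217893.81 / 25896 = 47.0302... → 47.03.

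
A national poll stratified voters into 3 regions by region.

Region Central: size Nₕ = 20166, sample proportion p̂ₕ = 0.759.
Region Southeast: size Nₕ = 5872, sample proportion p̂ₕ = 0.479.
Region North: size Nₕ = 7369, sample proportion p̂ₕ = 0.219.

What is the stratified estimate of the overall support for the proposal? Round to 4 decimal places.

Wₕ = Nₕ/N with N = 33407: 0.6036, 0.1758, 0.2206.
p̂_st = 0.6036·0.759 + 0.1758·0.479 + 0.2206·0.219 ≈ 0.590669... → 0.5907.

0.5907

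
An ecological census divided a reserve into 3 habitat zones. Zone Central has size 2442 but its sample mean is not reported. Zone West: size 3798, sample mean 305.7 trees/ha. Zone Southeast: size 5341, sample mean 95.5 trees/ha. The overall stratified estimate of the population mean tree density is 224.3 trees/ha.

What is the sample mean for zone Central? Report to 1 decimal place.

N = 2442 + 3798 + 5341 = 11581.
Overall total = μ·N = 224.3·11581 = 2597618.3.
Subtract the known strata: 3798·305.7 + 5341·95.5 = 1671114.1.
Remaining total for zone Central: 2597618.3 − 1671114.1 = 926504.2.
Divide by its size: 926504.2 / 2442 = 379.404... → 379.4.

379.4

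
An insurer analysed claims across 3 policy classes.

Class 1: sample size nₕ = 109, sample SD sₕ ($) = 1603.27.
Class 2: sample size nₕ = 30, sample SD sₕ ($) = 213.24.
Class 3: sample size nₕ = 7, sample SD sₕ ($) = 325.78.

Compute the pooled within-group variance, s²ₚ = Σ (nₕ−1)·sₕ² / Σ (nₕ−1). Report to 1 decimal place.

Degrees of freedom: 108 + 29 + 6 = 143.
Σ(nₕ−1)sₕ² = 108·2570474.6929 + 29·45471.2976 + 6·106132.6084 = 279566730.114.
s²ₚ = 279566730.114 / 143 = 1955012.099... → 1955012.1.

1955012.1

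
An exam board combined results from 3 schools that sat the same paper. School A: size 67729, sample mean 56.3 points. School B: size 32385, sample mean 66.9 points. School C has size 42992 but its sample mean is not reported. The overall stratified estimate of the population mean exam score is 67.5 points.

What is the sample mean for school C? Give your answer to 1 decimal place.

85.6

Σ Nₕx̄ₕ = N·μ, so 42992·x̄_C = 143106·67.5 − (67729·56.3 + 32385·66.9).
= 9659655 − 5979699.2 = 3679955.8.
x̄_C = 3679955.8 / 42992 = 85.596... → 85.6.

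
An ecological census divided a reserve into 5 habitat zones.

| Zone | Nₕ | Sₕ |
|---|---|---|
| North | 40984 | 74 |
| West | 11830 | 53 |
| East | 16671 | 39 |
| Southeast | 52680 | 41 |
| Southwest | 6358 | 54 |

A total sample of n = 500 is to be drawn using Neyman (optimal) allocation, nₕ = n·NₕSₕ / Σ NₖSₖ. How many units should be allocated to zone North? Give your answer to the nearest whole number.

223

North: NₕSₕ = 40984·74 = 3032816
West: NₕSₕ = 11830·53 = 626990
East: NₕSₕ = 16671·39 = 650169
Southeast: NₕSₕ = 52680·41 = 2159880
Southwest: NₕSₕ = 6358·54 = 343332
Σ NₕSₕ = 6813187.
n_North = 500·3032816/6813187 = 222.570... → 223.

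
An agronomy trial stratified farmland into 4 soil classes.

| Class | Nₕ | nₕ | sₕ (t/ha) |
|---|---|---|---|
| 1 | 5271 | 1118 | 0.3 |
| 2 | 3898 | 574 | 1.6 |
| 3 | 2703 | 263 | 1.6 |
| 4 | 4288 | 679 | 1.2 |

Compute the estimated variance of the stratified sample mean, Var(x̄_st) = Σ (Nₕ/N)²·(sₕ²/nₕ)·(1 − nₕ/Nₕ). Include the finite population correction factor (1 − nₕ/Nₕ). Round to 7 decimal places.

0.0005995

N = 16160; Wₕ = Nₕ/N.
class 1: (5271/16160)²·0.3²/1118·(1 − 1118/5271) = 0.0000067480
class 2: (3898/16160)²·1.6²/574·(1 − 574/3898) = 0.0002212831
class 3: (2703/16160)²·1.6²/263·(1 − 263/2703) = 0.0002458314
class 4: (4288/16160)²·1.2²/679·(1 − 679/4288) = 0.0001256758
Sum = 0.0005995383 → 0.0005995.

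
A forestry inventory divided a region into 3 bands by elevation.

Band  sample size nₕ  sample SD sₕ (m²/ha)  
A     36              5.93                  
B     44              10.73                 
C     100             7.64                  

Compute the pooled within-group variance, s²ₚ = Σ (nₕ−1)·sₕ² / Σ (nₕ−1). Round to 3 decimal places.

67.571

A: (36−1)·5.93² = 35·35.1649 = 1230.7715
B: (44−1)·10.73² = 43·115.1329 = 4950.7147
C: (100−1)·7.64² = 99·58.3696 = 5778.5904
Numerator = 11960.0766; denominator = Σ(nₕ−1) = 177.
s²ₚ = 11960.0766/177 = 67.57105... → 67.571.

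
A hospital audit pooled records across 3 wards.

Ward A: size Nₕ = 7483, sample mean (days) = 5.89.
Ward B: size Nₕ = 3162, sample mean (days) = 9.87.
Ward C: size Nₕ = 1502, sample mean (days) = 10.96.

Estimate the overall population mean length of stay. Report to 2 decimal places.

x̄_st = (Σ Nₕx̄ₕ) / (Σ Nₕ) = (7483·5.89 + 3162·9.87 + 1502·10.96) / 12147
= 91745.73 / 12147 = 7.5530... → 7.55.

7.55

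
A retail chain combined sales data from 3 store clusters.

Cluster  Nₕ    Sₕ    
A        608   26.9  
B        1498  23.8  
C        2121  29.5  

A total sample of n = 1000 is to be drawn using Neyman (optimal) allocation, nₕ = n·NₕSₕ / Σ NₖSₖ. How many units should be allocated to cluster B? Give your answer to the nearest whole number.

311

Σ NₕSₕ = 608·26.9 + 1498·23.8 + 2121·29.5 = 114577.1.
Share for B: 35652.4/114577.1 = 0.31117.
n_B = 1000 × 0.31117 = 311.165... → 311.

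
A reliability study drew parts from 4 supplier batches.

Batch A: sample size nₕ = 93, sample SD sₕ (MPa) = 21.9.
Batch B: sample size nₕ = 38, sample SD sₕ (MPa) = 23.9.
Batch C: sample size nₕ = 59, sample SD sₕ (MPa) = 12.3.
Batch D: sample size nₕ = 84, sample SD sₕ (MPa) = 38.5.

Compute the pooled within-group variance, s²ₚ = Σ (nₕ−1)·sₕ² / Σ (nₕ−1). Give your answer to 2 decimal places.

729.85

A: (93−1)·21.9² = 92·479.61 = 44124.12
B: (38−1)·23.9² = 37·571.21 = 21134.77
C: (59−1)·12.3² = 58·151.29 = 8774.82
D: (84−1)·38.5² = 83·1482.25 = 123026.75
Numerator = 197060.46; denominator = Σ(nₕ−1) = 270.
s²ₚ = 197060.46/270 = 729.8536... → 729.85.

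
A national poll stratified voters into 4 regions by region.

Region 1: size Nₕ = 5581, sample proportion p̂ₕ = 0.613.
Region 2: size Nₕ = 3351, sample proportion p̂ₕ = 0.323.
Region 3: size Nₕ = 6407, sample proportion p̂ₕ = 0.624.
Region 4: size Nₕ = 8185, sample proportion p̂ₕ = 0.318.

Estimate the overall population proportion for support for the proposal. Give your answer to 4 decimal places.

Wₕ = Nₕ/N with N = 23524: 0.2372, 0.1425, 0.2724, 0.3479.
p̂_st = 0.2372·0.613 + 0.1425·0.323 + 0.2724·0.624 + 0.3479·0.318 ≈ 0.472042... → 0.4720.

0.4720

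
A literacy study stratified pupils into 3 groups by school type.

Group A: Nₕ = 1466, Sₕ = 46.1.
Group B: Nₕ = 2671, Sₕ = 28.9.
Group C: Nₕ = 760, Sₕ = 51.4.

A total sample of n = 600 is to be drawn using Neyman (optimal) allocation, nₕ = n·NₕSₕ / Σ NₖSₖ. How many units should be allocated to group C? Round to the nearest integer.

127

A: NₕSₕ = 1466·46.1 = 67582.6
B: NₕSₕ = 2671·28.9 = 77191.9
C: NₕSₕ = 760·51.4 = 39064
Σ NₕSₕ = 183838.5.
n_C = 600·39064/183838.5 = 127.495... → 127.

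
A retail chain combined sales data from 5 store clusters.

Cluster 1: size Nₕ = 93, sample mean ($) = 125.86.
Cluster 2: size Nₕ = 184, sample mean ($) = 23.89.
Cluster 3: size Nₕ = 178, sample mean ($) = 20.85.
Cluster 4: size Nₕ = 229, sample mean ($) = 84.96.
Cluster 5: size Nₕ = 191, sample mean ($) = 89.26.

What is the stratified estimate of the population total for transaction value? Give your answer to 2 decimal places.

56316.54

Estimate total by summing Nₕ·x̄ₕ over strata.
93·125.86 + 184·23.89 + 178·20.85 + 229·84.96 + 191·89.26 = 11704.98 + 4395.76 + 3711.3 + 19455.84 + 17048.66 = 56316.54.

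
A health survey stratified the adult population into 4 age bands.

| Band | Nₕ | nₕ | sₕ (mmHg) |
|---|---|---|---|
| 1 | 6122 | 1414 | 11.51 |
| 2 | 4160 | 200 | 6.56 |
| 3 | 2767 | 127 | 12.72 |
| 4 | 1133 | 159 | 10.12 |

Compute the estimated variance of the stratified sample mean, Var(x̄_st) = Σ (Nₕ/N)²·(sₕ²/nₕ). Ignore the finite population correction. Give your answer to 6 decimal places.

0.088580

N = 14182; Wₕ = Nₕ/N.
band 1: (6122/14182)²·11.51²/1414 = 0.017458741
band 2: (4160/14182)²·6.56²/200 = 0.018513536
band 3: (2767/14182)²·12.72²/127 = 0.048496887
band 4: (1133/14182)²·10.12²/159 = 0.004111012
Sum = 0.088580176 → 0.088580.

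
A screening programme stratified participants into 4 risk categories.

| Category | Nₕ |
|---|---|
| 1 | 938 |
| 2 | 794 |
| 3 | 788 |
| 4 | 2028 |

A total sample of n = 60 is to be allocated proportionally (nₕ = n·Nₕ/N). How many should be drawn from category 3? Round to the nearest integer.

N = 938 + 794 + 788 + 2028 = 4548.
n_3 = 60·788/4548 = 10.396... → 10.

10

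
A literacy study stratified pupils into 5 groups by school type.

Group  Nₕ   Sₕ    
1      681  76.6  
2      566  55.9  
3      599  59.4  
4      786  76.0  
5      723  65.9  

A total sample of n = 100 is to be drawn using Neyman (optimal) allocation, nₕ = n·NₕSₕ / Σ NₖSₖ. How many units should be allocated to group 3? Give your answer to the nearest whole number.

16

1: NₕSₕ = 681·76.6 = 52164.6
2: NₕSₕ = 566·55.9 = 31639.4
3: NₕSₕ = 599·59.4 = 35580.6
4: NₕSₕ = 786·76.0 = 59736
5: NₕSₕ = 723·65.9 = 47645.7
Σ NₕSₕ = 226766.3.
n_3 = 100·35580.6/226766.3 = 15.690... → 16.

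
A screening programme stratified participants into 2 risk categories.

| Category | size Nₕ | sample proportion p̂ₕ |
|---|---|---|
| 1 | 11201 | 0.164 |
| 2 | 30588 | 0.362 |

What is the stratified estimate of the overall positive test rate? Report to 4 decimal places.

Wₕ = Nₕ/N with N = 41789: 0.2680, 0.7320.
p̂_st = 0.2680·0.164 + 0.7320·0.362 ≈ 0.308929... → 0.3089.

0.3089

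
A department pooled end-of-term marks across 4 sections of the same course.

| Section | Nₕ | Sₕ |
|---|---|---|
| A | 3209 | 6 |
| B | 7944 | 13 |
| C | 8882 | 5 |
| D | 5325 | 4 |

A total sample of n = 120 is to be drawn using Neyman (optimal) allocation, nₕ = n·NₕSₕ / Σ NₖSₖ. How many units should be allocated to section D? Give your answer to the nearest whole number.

14

A: NₕSₕ = 3209·6 = 19254
B: NₕSₕ = 7944·13 = 103272
C: NₕSₕ = 8882·5 = 44410
D: NₕSₕ = 5325·4 = 21300
Σ NₕSₕ = 188236.
n_D = 120·21300/188236 = 13.579... → 14.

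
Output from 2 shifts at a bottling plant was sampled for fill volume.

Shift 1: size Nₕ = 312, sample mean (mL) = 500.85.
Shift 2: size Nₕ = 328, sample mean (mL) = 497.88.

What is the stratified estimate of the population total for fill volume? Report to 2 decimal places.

319569.84

Population total = Σ Nₕ·x̄ₕ (each stratum's size times its mean).
312·500.85 + 328·497.88 = 156265.2 + 163304.64 = 319569.84.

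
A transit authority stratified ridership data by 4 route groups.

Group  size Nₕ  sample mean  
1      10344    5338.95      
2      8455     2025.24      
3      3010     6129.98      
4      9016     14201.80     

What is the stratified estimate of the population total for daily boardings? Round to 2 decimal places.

1: 10344·5338.95 = 55226098.8
2: 8455·2025.24 = 17123404.2
3: 3010·6129.98 = 18451239.8
4: 9016·14201.80 = 128043428.8
τ̂ = Σ Nₕx̄ₕ = 218844171.60.

218844171.60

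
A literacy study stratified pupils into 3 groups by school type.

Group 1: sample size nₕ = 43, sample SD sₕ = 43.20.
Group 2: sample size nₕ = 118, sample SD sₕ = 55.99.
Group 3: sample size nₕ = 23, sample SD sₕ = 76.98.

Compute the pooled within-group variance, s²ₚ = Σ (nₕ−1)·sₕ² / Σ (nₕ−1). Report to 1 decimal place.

3179.7

Degrees of freedom: 42 + 117 + 22 = 181.
Σ(nₕ−1)sₕ² = 42·1866.24 + 117·3134.8801 + 22·5925.9204 = 575533.3005.
s²ₚ = 575533.3005 / 181 = 3179.742... → 3179.7.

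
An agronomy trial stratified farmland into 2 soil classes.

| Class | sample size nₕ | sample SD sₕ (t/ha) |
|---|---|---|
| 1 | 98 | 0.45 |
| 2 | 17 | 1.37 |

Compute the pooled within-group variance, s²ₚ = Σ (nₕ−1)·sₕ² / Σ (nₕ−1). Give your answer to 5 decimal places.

1: (98−1)·0.45² = 97·0.2025 = 19.6425
2: (17−1)·1.37² = 16·1.8769 = 30.0304
Numerator = 49.6729; denominator = Σ(nₕ−1) = 113.
s²ₚ = 49.6729/113 = 0.4395832... → 0.43958.

0.43958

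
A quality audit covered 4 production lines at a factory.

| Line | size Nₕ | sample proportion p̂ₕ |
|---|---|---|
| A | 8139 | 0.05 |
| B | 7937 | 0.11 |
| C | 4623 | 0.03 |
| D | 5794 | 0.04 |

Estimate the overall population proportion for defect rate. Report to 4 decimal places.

0.0623

Wₕ = Nₕ/N with N = 26493: 0.3072, 0.2996, 0.1745, 0.2187.
p̂_st = 0.3072·0.05 + 0.2996·0.11 + 0.1745·0.03 + 0.2187·0.04 ≈ 0.062298... → 0.0623.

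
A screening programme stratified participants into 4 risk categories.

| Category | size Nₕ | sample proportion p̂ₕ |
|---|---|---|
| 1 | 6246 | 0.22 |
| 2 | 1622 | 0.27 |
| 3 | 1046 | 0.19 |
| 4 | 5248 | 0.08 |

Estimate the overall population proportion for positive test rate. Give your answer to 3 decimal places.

Wₕ = Nₕ/N with N = 14162: 0.4410, 0.1145, 0.0739, 0.3706.
p̂_st = 0.4410·0.22 + 0.1145·0.27 + 0.0739·0.19 + 0.3706·0.08 ≈ 0.17163... → 0.172.

0.172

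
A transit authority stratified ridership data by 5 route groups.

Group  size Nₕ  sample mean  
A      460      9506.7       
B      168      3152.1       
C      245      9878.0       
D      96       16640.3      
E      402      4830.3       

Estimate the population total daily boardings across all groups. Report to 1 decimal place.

Estimate total by summing Nₕ·x̄ₕ over strata.
460·9506.7 + 168·3152.1 + 245·9878.0 + 96·16640.3 + 402·4830.3 = 4373082 + 529552.8 + 2420110 + 1597468.8 + 1941780.6 = 10861994.2.

10861994.2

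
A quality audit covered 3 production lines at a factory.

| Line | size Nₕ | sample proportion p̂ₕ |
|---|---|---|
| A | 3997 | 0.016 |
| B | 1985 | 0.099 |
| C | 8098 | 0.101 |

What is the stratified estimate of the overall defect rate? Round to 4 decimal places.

0.0766

Wₕ = Nₕ/N with N = 14080: 0.2839, 0.1410, 0.5751.
p̂_st = 0.2839·0.016 + 0.1410·0.099 + 0.5751·0.101 ≈ 0.076588... → 0.0766.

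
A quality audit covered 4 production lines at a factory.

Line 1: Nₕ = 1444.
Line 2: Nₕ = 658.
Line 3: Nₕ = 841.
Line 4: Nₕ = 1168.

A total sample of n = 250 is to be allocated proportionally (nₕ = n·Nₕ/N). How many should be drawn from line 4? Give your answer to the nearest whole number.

71

N = 1444 + 658 + 841 + 1168 = 4111.
n_4 = 250·1168/4111 = 71.029... → 71.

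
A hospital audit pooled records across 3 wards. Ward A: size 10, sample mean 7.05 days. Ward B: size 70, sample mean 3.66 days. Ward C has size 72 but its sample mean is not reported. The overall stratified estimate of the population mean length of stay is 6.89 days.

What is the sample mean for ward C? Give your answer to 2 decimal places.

10.01

N = 10 + 70 + 72 = 152.
Overall total = μ·N = 6.89·152 = 1047.28.
Subtract the known strata: 10·7.05 + 70·3.66 = 326.7.
Remaining total for ward C: 1047.28 − 326.7 = 720.58.
Divide by its size: 720.58 / 72 = 10.0081... → 10.01.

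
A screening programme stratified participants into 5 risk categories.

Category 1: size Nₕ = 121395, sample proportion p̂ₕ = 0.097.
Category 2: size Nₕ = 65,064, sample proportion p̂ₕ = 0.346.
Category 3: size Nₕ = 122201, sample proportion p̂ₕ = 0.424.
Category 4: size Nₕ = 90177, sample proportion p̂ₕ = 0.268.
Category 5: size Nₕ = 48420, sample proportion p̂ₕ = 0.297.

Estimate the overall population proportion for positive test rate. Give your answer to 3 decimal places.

0.279

N = 121395 + 65064 + 122201 + 90177 + 48420 = 447257.
Overall proportion = Σ (Nₕ/N)·p̂ₕ.
Σ Nₕp̂ₕ = 11775.315 + 22512.144 + 51813.224 + 24167.436 + 14380.74 = 124648.859.
124648.859 / 447257 = 0.27870... → 0.279.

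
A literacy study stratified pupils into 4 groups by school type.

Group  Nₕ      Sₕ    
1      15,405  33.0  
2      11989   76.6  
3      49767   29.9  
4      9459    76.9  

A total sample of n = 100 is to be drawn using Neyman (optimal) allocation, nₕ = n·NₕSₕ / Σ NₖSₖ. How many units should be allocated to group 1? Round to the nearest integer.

1: NₕSₕ = 15405·33.0 = 508365
2: NₕSₕ = 11989·76.6 = 918357.4
3: NₕSₕ = 49767·29.9 = 1488033.3
4: NₕSₕ = 9459·76.9 = 727397.1
Σ NₕSₕ = 3642152.8.
n_1 = 100·508365/3642152.8 = 13.958... → 14.

14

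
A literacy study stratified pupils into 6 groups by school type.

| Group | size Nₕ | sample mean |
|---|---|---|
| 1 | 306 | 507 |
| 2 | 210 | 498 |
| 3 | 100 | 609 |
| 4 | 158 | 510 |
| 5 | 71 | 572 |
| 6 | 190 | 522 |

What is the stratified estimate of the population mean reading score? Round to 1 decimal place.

522.7

N = 1035; weights Wₕ = Nₕ/N = (0.2957, 0.2029, 0.0966, 0.1527, 0.0686, 0.1836).
x̄_st = Σ Wₕ·x̄ₕ = 0.2957·507 + 0.2029·498 + 0.0966·609 + 0.1527·510 + 0.0686·572 + 0.1836·522 ≈ 522.700...
→ 522.7.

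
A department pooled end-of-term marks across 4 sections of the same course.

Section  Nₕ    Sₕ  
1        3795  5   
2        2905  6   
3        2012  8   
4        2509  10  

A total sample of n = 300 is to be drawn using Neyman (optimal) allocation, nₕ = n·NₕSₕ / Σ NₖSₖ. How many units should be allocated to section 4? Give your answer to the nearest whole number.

Σ NₕSₕ = 3795·5 + 2905·6 + 2012·8 + 2509·10 = 77591.
Share for 4: 25090/77591 = 0.32336.
n_4 = 300 × 0.32336 = 97.009... → 97.

97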